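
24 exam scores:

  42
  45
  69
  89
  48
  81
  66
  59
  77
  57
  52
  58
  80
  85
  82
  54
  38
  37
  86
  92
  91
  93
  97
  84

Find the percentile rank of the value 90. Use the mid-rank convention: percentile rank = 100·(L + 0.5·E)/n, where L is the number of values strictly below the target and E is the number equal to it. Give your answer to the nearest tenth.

Sorted: 37, 38, 42, 45, 48, 52, 54, 57, 58, 59, 66, 69, 77, 80, 81, 82, 84, 85, 86, 89, 91, 92, 93, 97.
Count below 90: L = 20; count equal: E = 0; n = 24.
Percentile rank = 100·(20 + 0.5·0)/24 = 100·20/24 = 83.33.

83.3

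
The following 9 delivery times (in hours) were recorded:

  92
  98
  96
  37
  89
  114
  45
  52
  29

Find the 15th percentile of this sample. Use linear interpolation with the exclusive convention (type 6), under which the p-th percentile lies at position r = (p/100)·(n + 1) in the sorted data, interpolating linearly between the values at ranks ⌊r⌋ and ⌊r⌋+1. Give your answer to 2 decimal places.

Sorted: 29, 37, 45, 52, 89, 92, 96, 98, 114.
n = 9.
r = (15/100)·(9 + 1) = 1.5.
Rank 1 is 29 and rank 2 is 37.
Interpolate: 29 + 0.5·(37 − 29) = 29 + 0.5·8 = 33.

33.00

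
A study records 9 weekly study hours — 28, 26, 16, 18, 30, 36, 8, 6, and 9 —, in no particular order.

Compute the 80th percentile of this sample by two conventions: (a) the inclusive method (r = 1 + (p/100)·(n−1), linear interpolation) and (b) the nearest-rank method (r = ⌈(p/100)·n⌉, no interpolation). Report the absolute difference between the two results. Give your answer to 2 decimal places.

1.20

Sorted: 6, 8, 9, 16, 18, 26, 28, 30, 36.
n = 9.
(a) r = 7.4; between ranks 7 (28) and 8 (30): 28.8.
(b) the nearest-rank method: rank 8 → 30.
|28.8 − 30| = 1.2.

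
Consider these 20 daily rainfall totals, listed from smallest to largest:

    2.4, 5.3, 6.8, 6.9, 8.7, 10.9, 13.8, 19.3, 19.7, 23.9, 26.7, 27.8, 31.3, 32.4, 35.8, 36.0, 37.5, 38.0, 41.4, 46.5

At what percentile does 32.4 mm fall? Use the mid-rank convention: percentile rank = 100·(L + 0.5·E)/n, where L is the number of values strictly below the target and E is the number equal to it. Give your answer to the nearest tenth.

Count below 32.4: L = 13; count equal: E = 1; n = 20.
Percentile rank = 100·(13 + 0.5·1)/20 = 100·13.5/20 = 67.5.

67.5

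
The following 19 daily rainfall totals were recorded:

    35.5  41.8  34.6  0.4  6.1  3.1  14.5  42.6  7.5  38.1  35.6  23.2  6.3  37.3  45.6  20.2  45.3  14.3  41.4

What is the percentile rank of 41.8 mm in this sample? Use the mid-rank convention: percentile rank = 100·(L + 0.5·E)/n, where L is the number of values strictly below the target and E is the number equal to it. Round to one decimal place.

81.6

Sorted: 0.4, 3.1, 6.1, 6.3, 7.5, 14.3, 14.5, 20.2, 23.2, 34.6, 35.5, 35.6, 37.3, 38.1, 41.4, 41.8, 42.6, 45.3, 45.6.
Count below 41.8: L = 15; count equal: E = 1; n = 19.
Percentile rank = 100·(15 + 0.5·1)/19 = 100·15.5/19 = 81.58.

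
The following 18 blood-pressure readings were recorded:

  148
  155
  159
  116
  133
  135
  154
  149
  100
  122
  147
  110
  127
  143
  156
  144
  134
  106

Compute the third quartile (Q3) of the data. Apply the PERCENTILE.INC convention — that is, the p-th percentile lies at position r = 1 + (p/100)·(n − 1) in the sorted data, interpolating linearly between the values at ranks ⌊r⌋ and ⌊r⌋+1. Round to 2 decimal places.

148.75

Sorted: 100, 106, 110, 116, 122, 127, 133, 134, 135, 143, 144, 147, 148, 149, 154, 155, 156, 159.
n = 18.
r = 1 + (75/100)·(18 − 1) = 1 + 12.75 = 13.75.
Rank 13 is 148 and rank 14 is 149.
Interpolate: 148 + 0.75·(149 − 148) = 148 + 0.75·1 = 148.75.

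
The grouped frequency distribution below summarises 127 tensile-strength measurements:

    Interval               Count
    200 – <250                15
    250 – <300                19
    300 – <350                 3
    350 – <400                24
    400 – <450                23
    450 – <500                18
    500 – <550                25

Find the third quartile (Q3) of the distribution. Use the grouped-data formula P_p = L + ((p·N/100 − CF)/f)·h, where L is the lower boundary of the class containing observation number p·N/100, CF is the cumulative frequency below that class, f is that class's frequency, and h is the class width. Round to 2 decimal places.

481.25

N = 127; target position k = 75/100 · 127 = 95.25.
Cumulative frequencies: 15, 34, 37, 61, 84, 102, 127.
Observation 95.25 falls in the class 450 – <500.
L = 450, CF = 84, f = 18, h = 50.
P75 = 450 + ((95.25 − 84)/18)·50 = 450 + 31.25 = 481.25.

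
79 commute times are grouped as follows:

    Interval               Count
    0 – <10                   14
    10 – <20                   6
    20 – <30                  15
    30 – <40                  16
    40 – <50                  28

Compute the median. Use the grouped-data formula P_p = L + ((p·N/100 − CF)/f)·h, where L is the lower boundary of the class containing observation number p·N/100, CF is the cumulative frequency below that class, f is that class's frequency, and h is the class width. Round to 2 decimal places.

32.81

N = 79; target position k = 50/100 · 79 = 39.5.
Cumulative frequencies: 14, 20, 35, 51, 79.
Observation 39.5 falls in the class 30 – <40.
L = 30, CF = 35, f = 16, h = 10.
P50 = 30 + ((39.5 − 35)/16)·10 = 30 + 2.8125 = 32.8125.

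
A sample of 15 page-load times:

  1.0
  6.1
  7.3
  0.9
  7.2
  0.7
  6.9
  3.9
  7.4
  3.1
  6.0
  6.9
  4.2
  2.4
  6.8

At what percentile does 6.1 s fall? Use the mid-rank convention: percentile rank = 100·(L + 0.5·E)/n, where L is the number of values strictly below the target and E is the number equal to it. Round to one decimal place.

56.7

Sorted: 0.7, 0.9, 1.0, 2.4, 3.1, 3.9, 4.2, 6.0, 6.1, 6.8, 6.9, 6.9, 7.2, 7.3, 7.4.
Count below 6.1: L = 8; count equal: E = 1; n = 15.
Percentile rank = 100·(8 + 0.5·1)/15 = 100·8.5/15 = 56.67.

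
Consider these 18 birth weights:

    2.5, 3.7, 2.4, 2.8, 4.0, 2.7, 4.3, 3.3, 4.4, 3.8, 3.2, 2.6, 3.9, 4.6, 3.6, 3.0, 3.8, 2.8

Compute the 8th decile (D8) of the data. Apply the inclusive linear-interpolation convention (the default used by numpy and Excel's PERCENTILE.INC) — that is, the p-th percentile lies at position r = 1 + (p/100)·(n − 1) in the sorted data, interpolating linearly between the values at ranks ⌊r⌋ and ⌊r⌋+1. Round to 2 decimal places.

Sorted: 2.4, 2.5, 2.6, 2.7, 2.8, 2.8, 3.0, 3.2, 3.3, 3.6, 3.7, 3.8, 3.8, 3.9, 4.0, 4.3, 4.4, 4.6.
n = 18.
r = 1 + (80/100)·(18 − 1) = 1 + 13.6 = 14.6.
Rank 14 is 3.9 and rank 15 is 4.0.
Interpolate: 3.9 + 0.6·(4.0 − 3.9) = 3.9 + 0.6·0.1 = 3.96.

3.96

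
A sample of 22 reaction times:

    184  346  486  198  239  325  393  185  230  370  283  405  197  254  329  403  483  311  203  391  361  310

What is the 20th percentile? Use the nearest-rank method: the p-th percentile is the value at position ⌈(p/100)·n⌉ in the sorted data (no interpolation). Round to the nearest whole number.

Sorted: 184, 185, 197, 198, 203, 230, 239, 254, 283, 310, 311, 325, 329, 346, 361, 370, 391, 393, 403, 405, 483, 486.
n = 22.
Position = ⌈20/100 · 22⌉ = ⌈4.4⌉ = 5.
The value at rank 5 is 203.

203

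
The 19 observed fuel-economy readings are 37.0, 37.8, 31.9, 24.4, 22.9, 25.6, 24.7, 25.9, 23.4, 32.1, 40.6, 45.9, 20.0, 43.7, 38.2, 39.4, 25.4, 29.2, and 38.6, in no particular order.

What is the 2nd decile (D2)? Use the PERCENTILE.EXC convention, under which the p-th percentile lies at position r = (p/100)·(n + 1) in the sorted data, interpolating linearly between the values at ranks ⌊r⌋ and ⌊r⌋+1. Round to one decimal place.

Sorted: 20.0, 22.9, 23.4, 24.4, 24.7, 25.4, 25.6, 25.9, 29.2, 31.9, 32.1, 37.0, 37.8, 38.2, 38.6, 39.4, 40.6, 43.7, 45.9.
n = 19.
r = (20/100)·(19 + 1) = 4.
r is an integer, so P20 is the value at rank 4: 24.4.

24.4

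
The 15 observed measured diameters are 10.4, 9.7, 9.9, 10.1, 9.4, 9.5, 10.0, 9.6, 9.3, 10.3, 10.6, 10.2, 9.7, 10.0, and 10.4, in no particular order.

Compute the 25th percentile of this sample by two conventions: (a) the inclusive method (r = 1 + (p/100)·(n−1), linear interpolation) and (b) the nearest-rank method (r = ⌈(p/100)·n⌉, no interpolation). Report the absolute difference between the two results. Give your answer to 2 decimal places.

Sorted: 9.3, 9.4, 9.5, 9.6, 9.7, 9.7, 9.9, 10.0, 10.0, 10.1, 10.2, 10.3, 10.4, 10.4, 10.6.
n = 15.
(a) r = 4.5; between ranks 4 (9.6) and 5 (9.7): 9.65.
(b) the nearest-rank method: rank 4 → 9.6.
|9.65 − 9.6| = 0.05.

0.05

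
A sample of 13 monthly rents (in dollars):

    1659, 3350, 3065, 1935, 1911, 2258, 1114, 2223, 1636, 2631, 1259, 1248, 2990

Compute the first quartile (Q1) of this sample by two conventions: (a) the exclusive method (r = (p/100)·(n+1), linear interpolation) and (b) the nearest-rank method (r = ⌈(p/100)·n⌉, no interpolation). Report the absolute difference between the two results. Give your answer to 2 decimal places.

188.50

Sorted: 1114, 1248, 1259, 1636, 1659, 1911, 1935, 2223, 2258, 2631, 2990, 3065, 3350.
n = 13.
(a) r = 3.5; between ranks 3 (1259) and 4 (1636): 1447.5.
(b) the nearest-rank method: rank 4 → 1636.
|1447.5 − 1636| = 188.5.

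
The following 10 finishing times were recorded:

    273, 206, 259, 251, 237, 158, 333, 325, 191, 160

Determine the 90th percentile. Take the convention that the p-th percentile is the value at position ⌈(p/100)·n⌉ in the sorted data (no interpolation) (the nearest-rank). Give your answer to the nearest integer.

Sorted: 158, 160, 191, 206, 237, 251, 259, 273, 325, 333.
n = 10.
Position = ⌈90/100 · 10⌉ = ⌈9⌉ = 9.
The value at rank 9 is 325.

325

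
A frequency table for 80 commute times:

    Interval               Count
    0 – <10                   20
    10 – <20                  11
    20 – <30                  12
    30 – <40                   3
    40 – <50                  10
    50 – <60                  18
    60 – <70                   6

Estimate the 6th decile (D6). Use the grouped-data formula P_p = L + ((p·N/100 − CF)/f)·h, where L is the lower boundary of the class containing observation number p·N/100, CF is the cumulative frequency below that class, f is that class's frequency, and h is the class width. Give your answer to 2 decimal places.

N = 80; target position k = 60/100 · 80 = 48.
Cumulative frequencies: 20, 31, 43, 46, 56, 74, 80.
Observation 48 falls in the class 40 – <50.
L = 40, CF = 46, f = 10, h = 10.
P60 = 40 + ((48 − 46)/10)·10 = 40 + 2 = 42.

42.00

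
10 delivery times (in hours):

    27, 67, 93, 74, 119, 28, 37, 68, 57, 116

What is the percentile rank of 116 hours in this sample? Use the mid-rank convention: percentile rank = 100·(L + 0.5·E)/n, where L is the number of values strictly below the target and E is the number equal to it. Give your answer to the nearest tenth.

85.0

Sorted: 27, 28, 37, 57, 67, 68, 74, 93, 116, 119.
Count below 116: L = 8; count equal: E = 1; n = 10.
Percentile rank = 100·(8 + 0.5·1)/10 = 100·8.5/10 = 85.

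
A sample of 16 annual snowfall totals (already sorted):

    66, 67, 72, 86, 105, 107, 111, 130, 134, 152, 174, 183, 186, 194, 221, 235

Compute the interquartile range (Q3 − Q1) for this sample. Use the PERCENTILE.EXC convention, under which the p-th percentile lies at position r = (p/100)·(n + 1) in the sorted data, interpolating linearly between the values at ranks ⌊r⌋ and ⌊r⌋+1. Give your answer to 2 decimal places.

94.50

n = 16.
P25: r = 4.25; ranks 4–5 are 86, 105; interpolating gives 90.75.
P75: r = 12.75; ranks 12–13 are 183, 186; interpolating gives 185.25.
Difference: 185.25 − 90.75 = 94.5.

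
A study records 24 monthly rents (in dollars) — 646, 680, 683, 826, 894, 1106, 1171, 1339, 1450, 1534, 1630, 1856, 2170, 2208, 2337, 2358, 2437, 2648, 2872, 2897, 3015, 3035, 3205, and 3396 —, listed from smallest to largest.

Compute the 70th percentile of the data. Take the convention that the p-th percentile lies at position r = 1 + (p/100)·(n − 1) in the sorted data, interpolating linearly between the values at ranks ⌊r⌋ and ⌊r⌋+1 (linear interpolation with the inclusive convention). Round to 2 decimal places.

n = 24.
r = 1 + (70/100)·(24 − 1) = 1 + 16.1 = 17.1.
Rank 17 is 2437 and rank 18 is 2648.
Interpolate: 2437 + 0.1·(2648 − 2437) = 2437 + 0.1·211 = 2458.1.

2458.10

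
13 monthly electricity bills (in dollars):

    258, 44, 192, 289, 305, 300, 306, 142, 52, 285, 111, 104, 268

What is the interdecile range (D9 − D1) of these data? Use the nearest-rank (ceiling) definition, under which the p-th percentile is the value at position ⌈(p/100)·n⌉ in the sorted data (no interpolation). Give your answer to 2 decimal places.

Sorted: 44, 52, 104, 111, 142, 192, 258, 268, 285, 289, 300, 305, 306.
n = 13.
P10: rank ⌈10/100·13⌉ = 2 → 52.
P90: rank ⌈90/100·13⌉ = 12 → 305.
Difference: 305 − 52 = 253.

253.00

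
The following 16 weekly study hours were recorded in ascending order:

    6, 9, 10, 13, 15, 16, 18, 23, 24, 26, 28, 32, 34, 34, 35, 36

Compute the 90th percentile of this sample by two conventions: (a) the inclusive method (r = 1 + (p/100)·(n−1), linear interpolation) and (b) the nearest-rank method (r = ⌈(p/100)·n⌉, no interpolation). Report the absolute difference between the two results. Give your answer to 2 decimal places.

0.50

n = 16.
(a) r = 14.5; between ranks 14 (34) and 15 (35): 34.5.
(b) the nearest-rank method: rank 15 → 35.
|34.5 − 35| = 0.5.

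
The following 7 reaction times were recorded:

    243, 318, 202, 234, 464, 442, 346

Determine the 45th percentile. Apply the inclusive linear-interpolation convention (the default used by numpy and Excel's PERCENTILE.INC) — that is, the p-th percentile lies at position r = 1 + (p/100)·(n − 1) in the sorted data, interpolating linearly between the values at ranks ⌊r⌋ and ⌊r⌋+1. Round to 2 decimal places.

Sorted: 202, 234, 243, 318, 346, 442, 464.
n = 7.
r = 1 + (45/100)·(7 − 1) = 1 + 2.7 = 3.7.
Rank 3 is 243 and rank 4 is 318.
Interpolate: 243 + 0.7·(318 − 243) = 243 + 0.7·75 = 295.5.

295.50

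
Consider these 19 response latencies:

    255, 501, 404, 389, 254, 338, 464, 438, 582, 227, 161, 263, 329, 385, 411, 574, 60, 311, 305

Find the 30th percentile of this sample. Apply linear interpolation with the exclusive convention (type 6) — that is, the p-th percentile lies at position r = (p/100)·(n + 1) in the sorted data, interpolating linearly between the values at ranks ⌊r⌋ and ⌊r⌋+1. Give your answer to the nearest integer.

Sorted: 60, 161, 227, 254, 255, 263, 305, 311, 329, 338, 385, 389, 404, 411, 438, 464, 501, 574, 582.
n = 19.
r = (30/100)·(19 + 1) = 6.
r is an integer, so P30 is the value at rank 6: 263.

263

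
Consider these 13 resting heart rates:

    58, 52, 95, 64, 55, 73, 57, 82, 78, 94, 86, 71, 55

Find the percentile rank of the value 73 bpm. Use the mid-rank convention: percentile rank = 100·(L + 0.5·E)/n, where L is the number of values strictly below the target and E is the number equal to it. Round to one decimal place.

Sorted: 52, 55, 55, 57, 58, 64, 71, 73, 78, 82, 86, 94, 95.
Count below 73: L = 7; count equal: E = 1; n = 13.
Percentile rank = 100·(7 + 0.5·1)/13 = 100·7.5/13 = 57.69.

57.7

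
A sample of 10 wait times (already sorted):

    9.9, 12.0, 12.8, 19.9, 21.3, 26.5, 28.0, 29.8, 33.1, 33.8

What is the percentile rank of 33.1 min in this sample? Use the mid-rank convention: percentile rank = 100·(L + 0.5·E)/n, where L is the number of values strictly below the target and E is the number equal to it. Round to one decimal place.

Count below 33.1: L = 8; count equal: E = 1; n = 10.
Percentile rank = 100·(8 + 0.5·1)/10 = 100·8.5/10 = 85.

85.0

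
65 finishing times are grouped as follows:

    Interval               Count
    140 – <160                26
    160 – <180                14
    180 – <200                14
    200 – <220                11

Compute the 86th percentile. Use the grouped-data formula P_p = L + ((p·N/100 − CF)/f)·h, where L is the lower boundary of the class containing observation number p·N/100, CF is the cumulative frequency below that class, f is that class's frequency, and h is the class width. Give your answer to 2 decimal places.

203.45

N = 65; target position k = 86/100 · 65 = 55.9.
Cumulative frequencies: 26, 40, 54, 65.
Observation 55.9 falls in the class 200 – <220.
L = 200, CF = 54, f = 11, h = 20.
P86 = 200 + ((55.9 − 54)/11)·20 = 200 + 3.45455 = 203.455.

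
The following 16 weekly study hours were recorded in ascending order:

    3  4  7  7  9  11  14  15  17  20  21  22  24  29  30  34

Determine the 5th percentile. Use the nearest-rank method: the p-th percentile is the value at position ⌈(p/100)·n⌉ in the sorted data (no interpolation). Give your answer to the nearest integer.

3

n = 16.
Position = ⌈5/100 · 16⌉ = ⌈0.8⌉ = 1.
The value at rank 1 is 3.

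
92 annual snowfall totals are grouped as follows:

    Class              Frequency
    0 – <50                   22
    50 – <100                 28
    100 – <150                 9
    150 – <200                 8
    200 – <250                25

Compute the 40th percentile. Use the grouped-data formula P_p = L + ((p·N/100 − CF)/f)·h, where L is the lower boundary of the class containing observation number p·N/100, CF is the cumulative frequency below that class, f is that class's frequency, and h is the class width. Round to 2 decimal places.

N = 92; target position k = 40/100 · 92 = 36.8.
Cumulative frequencies: 22, 50, 59, 67, 92.
Observation 36.8 falls in the class 50 – <100.
L = 50, CF = 22, f = 28, h = 50.
P40 = 50 + ((36.8 − 22)/28)·50 = 50 + 26.4286 = 76.4286.

76.43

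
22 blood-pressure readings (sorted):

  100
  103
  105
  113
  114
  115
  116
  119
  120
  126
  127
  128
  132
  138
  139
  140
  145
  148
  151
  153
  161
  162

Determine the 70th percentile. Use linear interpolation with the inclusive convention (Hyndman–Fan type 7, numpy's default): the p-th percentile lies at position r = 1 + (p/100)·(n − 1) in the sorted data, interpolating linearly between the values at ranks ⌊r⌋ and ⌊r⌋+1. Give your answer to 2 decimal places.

n = 22.
r = 1 + (70/100)·(22 − 1) = 1 + 14.7 = 15.7.
Rank 15 is 139 and rank 16 is 140.
Interpolate: 139 + 0.7·(140 − 139) = 139 + 0.7·1 = 139.7.

139.70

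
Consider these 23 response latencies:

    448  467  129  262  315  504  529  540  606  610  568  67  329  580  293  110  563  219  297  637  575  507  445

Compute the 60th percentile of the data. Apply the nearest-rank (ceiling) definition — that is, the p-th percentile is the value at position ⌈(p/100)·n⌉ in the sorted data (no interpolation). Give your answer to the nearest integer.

Sorted: 67, 110, 129, 219, 262, 293, 297, 315, 329, 445, 448, 467, 504, 507, 529, 540, 563, 568, 575, 580, 606, 610, 637.
n = 23.
Position = ⌈60/100 · 23⌉ = ⌈13.8⌉ = 14.
The value at rank 14 is 507.

507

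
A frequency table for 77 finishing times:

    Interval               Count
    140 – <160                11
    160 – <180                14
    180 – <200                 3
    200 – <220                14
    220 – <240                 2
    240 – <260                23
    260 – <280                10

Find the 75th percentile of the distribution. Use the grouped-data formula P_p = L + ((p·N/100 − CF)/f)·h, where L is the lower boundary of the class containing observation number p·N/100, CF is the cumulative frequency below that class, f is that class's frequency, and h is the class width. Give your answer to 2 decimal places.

N = 77; target position k = 75/100 · 77 = 57.75.
Cumulative frequencies: 11, 25, 28, 42, 44, 67, 77.
Observation 57.75 falls in the class 240 – <260.
L = 240, CF = 44, f = 23, h = 20.
P75 = 240 + ((57.75 − 44)/23)·20 = 240 + 11.9565 = 251.957.

251.96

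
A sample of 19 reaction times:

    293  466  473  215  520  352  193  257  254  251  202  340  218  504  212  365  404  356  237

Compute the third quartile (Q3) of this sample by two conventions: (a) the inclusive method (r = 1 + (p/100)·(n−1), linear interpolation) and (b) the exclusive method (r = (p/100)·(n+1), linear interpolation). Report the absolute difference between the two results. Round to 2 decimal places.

19.50

Sorted: 193, 202, 212, 215, 218, 237, 251, 254, 257, 293, 340, 352, 356, 365, 404, 466, 473, 504, 520.
n = 19.
(a) r = 14.5; between ranks 14 (365) and 15 (404): 384.5.
(b) r = 15 → value at rank 15 = 404.
|384.5 − 404| = 19.5.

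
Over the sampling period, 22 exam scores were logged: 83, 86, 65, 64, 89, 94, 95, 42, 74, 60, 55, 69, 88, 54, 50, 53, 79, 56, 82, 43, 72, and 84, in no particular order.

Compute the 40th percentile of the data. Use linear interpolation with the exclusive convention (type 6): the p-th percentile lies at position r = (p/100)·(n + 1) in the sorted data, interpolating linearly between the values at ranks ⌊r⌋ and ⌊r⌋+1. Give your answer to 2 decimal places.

64.20

Sorted: 42, 43, 50, 53, 54, 55, 56, 60, 64, 65, 69, 72, 74, 79, 82, 83, 84, 86, 88, 89, 94, 95.
n = 22.
r = (40/100)·(22 + 1) = 9.2.
Rank 9 is 64 and rank 10 is 65.
Interpolate: 64 + 0.2·(65 − 64) = 64 + 0.2·1 = 64.2.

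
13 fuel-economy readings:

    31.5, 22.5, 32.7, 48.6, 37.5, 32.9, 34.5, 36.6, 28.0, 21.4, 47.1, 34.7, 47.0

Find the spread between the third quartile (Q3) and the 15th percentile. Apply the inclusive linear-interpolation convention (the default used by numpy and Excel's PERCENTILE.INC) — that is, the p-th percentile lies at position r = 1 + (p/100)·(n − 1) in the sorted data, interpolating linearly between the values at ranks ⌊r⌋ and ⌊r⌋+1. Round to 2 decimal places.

Sorted: 21.4, 22.5, 28.0, 31.5, 32.7, 32.9, 34.5, 34.7, 36.6, 37.5, 47.0, 47.1, 48.6.
n = 13.
P15: r = 2.8; ranks 2–3 are 22.5, 28.0; interpolating gives 26.9.
P75: r = 10 (integer) → 37.5.
Difference: 37.5 − 26.9 = 10.6.

10.60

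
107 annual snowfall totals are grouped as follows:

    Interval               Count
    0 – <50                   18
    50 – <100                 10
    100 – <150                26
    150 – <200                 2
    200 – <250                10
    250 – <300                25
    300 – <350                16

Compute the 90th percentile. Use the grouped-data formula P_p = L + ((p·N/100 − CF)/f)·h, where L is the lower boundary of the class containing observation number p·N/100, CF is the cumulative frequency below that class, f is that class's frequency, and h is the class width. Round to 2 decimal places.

N = 107; target position k = 90/100 · 107 = 96.3.
Cumulative frequencies: 18, 28, 54, 56, 66, 91, 107.
Observation 96.3 falls in the class 300 – <350.
L = 300, CF = 91, f = 16, h = 50.
P90 = 300 + ((96.3 − 91)/16)·50 = 300 + 16.5625 = 316.562.

316.56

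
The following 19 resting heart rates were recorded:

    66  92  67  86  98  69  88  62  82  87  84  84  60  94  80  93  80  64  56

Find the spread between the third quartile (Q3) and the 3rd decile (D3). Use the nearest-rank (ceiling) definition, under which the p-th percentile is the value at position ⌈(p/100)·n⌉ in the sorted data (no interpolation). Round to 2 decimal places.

21.00

Sorted: 56, 60, 62, 64, 66, 67, 69, 80, 80, 82, 84, 84, 86, 87, 88, 92, 93, 94, 98.
n = 19.
P30: rank ⌈30/100·19⌉ = 6 → 67.
P75: rank ⌈75/100·19⌉ = 15 → 88.
Difference: 88 − 67 = 21.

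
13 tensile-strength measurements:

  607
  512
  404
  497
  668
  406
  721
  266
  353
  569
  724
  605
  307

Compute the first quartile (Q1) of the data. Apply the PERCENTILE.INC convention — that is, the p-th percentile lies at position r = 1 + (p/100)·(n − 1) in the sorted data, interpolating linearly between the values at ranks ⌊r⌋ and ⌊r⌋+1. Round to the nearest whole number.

Sorted: 266, 307, 353, 404, 406, 497, 512, 569, 605, 607, 668, 721, 724.
n = 13.
r = 1 + (25/100)·(13 − 1) = 1 + 3 = 4.
r is an integer, so P25 is the value at rank 4: 404.

404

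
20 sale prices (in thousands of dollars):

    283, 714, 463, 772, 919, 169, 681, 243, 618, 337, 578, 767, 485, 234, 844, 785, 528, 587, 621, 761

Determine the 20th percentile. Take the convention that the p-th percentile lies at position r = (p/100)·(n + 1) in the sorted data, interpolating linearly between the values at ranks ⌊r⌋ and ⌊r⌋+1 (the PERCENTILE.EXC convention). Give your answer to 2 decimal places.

Sorted: 169, 234, 243, 283, 337, 463, 485, 528, 578, 587, 618, 621, 681, 714, 761, 767, 772, 785, 844, 919.
n = 20.
r = (20/100)·(20 + 1) = 4.2.
Rank 4 is 283 and rank 5 is 337.
Interpolate: 283 + 0.2·(337 − 283) = 283 + 0.2·54 = 293.8.

293.80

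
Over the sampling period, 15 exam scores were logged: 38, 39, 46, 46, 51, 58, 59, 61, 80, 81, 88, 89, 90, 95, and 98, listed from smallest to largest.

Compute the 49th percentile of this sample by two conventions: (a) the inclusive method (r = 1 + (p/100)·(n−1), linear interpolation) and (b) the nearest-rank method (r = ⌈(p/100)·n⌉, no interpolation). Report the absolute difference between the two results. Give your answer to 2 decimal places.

n = 15.
(a) r = 7.86; between ranks 7 (59) and 8 (61): 60.72.
(b) the nearest-rank method: rank 8 → 61.
|60.72 − 61| = 0.28.

0.28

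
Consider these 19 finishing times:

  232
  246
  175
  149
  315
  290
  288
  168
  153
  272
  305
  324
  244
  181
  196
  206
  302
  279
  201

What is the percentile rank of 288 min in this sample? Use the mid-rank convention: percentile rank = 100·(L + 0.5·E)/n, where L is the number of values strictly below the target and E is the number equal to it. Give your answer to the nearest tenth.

71.1

Sorted: 149, 153, 168, 175, 181, 196, 201, 206, 232, 244, 246, 272, 279, 288, 290, 302, 305, 315, 324.
Count below 288: L = 13; count equal: E = 1; n = 19.
Percentile rank = 100·(13 + 0.5·1)/19 = 100·13.5/19 = 71.05.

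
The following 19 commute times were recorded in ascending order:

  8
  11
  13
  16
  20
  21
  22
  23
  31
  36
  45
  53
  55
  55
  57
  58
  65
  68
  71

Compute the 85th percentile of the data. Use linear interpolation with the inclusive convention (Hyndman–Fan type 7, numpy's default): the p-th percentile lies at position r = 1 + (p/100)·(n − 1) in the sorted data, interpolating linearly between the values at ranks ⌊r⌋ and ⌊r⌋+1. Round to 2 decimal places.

60.10

n = 19.
r = 1 + (85/100)·(19 − 1) = 1 + 15.3 = 16.3.
Rank 16 is 58 and rank 17 is 65.
Interpolate: 58 + 0.3·(65 − 58) = 58 + 0.3·7 = 60.1.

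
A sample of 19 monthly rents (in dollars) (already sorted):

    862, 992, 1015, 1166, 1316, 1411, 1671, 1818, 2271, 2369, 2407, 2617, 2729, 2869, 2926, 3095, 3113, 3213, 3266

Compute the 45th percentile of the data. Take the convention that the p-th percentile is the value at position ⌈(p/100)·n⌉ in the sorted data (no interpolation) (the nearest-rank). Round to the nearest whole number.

2271

n = 19.
Position = ⌈45/100 · 19⌉ = ⌈8.55⌉ = 9.
The value at rank 9 is 2271.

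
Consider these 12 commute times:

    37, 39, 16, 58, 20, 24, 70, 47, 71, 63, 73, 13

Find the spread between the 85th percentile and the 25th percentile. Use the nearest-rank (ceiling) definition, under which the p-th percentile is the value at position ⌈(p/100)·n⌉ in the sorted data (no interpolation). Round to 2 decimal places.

Sorted: 13, 16, 20, 24, 37, 39, 47, 58, 63, 70, 71, 73.
n = 12.
P25: rank ⌈25/100·12⌉ = 3 → 20.
P85: rank ⌈85/100·12⌉ = 11 → 71.
Difference: 71 − 20 = 51.

51.00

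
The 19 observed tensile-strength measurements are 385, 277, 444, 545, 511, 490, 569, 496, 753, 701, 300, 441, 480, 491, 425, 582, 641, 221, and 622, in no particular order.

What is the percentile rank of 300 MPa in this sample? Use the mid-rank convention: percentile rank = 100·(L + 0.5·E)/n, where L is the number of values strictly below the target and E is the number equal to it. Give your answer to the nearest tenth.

Sorted: 221, 277, 300, 385, 425, 441, 444, 480, 490, 491, 496, 511, 545, 569, 582, 622, 641, 701, 753.
Count below 300: L = 2; count equal: E = 1; n = 19.
Percentile rank = 100·(2 + 0.5·1)/19 = 100·2.5/19 = 13.16.

13.2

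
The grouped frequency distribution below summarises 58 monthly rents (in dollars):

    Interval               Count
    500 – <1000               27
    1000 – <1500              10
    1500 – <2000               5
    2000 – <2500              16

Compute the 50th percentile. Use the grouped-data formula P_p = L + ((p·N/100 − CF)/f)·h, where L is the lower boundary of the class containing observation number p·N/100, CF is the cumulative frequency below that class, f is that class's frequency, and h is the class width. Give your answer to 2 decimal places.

1100.00

N = 58; target position k = 50/100 · 58 = 29.
Cumulative frequencies: 27, 37, 42, 58.
Observation 29 falls in the class 1000 – <1500.
L = 1000, CF = 27, f = 10, h = 500.
P50 = 1000 + ((29 − 27)/10)·500 = 1000 + 100 = 1100.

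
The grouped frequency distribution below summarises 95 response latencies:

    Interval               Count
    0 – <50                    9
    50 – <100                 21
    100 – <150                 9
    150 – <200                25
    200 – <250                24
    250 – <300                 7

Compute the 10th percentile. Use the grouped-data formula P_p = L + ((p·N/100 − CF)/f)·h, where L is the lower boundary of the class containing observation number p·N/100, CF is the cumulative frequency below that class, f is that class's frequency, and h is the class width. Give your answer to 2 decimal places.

N = 95; target position k = 10/100 · 95 = 9.5.
Cumulative frequencies: 9, 30, 39, 64, 88, 95.
Observation 9.5 falls in the class 50 – <100.
L = 50, CF = 9, f = 21, h = 50.
P10 = 50 + ((9.5 − 9)/21)·50 = 50 + 1.19048 = 51.1905.

51.19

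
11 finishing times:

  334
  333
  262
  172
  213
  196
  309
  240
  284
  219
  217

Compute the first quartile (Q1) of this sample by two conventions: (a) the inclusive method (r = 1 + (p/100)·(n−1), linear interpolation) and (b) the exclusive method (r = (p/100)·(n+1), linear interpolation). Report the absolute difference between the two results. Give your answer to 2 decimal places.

2.00

Sorted: 172, 196, 213, 217, 219, 240, 262, 284, 309, 333, 334.
n = 11.
(a) r = 3.5; between ranks 3 (213) and 4 (217): 215.
(b) r = 3 → value at rank 3 = 213.
|215 − 213| = 2.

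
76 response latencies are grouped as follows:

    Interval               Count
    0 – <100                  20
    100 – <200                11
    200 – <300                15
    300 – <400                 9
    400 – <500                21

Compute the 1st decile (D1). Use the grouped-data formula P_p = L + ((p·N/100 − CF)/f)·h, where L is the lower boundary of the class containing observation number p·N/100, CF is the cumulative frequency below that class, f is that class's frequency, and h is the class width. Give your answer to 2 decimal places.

N = 76; target position k = 10/100 · 76 = 7.6.
Cumulative frequencies: 20, 31, 46, 55, 76.
Observation 7.6 falls in the class 0 – <100.
L = 0, CF = 0, f = 20, h = 100.
P10 = 0 + ((7.6 − 0)/20)·100 = 0 + 38 = 38.

38.00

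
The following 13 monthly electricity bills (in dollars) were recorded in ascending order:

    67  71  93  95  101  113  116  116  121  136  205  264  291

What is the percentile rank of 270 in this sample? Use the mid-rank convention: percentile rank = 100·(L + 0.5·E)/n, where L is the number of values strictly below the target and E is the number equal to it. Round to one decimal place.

92.3

Count below 270: L = 12; count equal: E = 0; n = 13.
Percentile rank = 100·(12 + 0.5·0)/13 = 100·12/13 = 92.31.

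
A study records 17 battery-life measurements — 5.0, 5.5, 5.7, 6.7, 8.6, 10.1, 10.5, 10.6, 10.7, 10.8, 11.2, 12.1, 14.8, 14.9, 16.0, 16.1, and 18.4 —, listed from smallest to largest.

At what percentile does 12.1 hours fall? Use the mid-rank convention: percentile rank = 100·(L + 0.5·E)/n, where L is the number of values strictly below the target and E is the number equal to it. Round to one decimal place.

Count below 12.1: L = 11; count equal: E = 1; n = 17.
Percentile rank = 100·(11 + 0.5·1)/17 = 100·11.5/17 = 67.65.

67.6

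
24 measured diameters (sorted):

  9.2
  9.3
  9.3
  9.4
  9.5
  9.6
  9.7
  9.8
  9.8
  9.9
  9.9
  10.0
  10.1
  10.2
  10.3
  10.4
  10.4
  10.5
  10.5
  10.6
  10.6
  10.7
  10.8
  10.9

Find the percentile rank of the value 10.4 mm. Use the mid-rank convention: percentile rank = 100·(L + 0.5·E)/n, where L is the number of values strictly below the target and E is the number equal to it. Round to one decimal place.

Count below 10.4: L = 15; count equal: E = 2; n = 24.
Percentile rank = 100·(15 + 0.5·2)/24 = 100·16/24 = 66.67.

66.7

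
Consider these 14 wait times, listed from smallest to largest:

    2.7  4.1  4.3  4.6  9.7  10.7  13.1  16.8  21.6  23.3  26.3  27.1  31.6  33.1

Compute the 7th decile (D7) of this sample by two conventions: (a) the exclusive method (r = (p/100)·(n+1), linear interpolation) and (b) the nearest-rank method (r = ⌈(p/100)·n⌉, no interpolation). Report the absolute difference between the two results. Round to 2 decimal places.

n = 14.
(a) r = 10.5; between ranks 10 (23.3) and 11 (26.3): 24.8.
(b) the nearest-rank method: rank 10 → 23.3.
|24.8 − 23.3| = 1.5.

1.50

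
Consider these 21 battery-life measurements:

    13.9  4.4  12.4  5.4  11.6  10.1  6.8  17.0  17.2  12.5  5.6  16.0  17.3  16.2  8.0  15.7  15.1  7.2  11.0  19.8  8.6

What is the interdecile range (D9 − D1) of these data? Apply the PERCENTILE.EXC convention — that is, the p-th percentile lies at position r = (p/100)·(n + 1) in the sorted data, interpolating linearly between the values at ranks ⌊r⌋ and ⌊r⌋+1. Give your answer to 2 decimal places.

11.84

Sorted: 4.4, 5.4, 5.6, 6.8, 7.2, 8.0, 8.6, 10.1, 11.0, 11.6, 12.4, 12.5, 13.9, 15.1, 15.7, 16.0, 16.2, 17.0, 17.2, 17.3, 19.8.
n = 21.
P10: r = 2.2; ranks 2–3 are 5.4, 5.6; interpolating gives 5.44.
P90: r = 19.8; ranks 19–20 are 17.2, 17.3; interpolating gives 17.28.
Difference: 17.28 − 5.44 = 11.84.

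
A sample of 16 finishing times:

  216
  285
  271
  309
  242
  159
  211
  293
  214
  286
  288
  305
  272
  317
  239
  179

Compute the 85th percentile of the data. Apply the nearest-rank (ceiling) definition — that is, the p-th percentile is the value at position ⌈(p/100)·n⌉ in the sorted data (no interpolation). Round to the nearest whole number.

Sorted: 159, 179, 211, 214, 216, 239, 242, 271, 272, 285, 286, 288, 293, 305, 309, 317.
n = 16.
Position = ⌈85/100 · 16⌉ = ⌈13.6⌉ = 14.
The value at rank 14 is 305.

305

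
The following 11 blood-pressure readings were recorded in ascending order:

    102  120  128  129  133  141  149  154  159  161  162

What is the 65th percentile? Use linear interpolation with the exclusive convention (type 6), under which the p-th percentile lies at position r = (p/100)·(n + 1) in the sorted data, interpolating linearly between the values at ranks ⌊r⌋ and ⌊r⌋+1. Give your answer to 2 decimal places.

153.00

n = 11.
r = (65/100)·(11 + 1) = 7.8.
Rank 7 is 149 and rank 8 is 154.
Interpolate: 149 + 0.8·(154 − 149) = 149 + 0.8·5 = 153.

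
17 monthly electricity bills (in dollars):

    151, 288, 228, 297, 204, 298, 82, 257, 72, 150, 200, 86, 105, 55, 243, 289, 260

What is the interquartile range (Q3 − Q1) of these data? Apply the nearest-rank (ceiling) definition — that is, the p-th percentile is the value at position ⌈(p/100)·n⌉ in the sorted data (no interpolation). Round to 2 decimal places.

Sorted: 55, 72, 82, 86, 105, 150, 151, 200, 204, 228, 243, 257, 260, 288, 289, 297, 298.
n = 17.
P25: rank ⌈25/100·17⌉ = 5 → 105.
P75: rank ⌈75/100·17⌉ = 13 → 260.
Difference: 260 − 105 = 155.

155.00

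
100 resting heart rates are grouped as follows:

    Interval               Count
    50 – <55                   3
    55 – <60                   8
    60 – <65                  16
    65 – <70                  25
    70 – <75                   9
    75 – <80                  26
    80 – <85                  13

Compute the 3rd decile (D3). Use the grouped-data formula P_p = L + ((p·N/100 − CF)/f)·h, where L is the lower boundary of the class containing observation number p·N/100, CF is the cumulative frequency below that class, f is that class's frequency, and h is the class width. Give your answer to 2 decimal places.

N = 100; target position k = 30/100 · 100 = 30.
Cumulative frequencies: 3, 11, 27, 52, 61, 87, 100.
Observation 30 falls in the class 65 – <70.
L = 65, CF = 27, f = 25, h = 5.
P30 = 65 + ((30 − 27)/25)·5 = 65 + 0.6 = 65.6.

65.60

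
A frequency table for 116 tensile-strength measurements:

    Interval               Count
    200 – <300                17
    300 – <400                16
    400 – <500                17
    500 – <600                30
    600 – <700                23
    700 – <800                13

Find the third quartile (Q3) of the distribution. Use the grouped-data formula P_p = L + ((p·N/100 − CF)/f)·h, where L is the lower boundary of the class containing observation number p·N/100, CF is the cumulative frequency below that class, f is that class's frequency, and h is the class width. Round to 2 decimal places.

N = 116; target position k = 75/100 · 116 = 87.
Cumulative frequencies: 17, 33, 50, 80, 103, 116.
Observation 87 falls in the class 600 – <700.
L = 600, CF = 80, f = 23, h = 100.
P75 = 600 + ((87 − 80)/23)·100 = 600 + 30.4348 = 630.435.

630.43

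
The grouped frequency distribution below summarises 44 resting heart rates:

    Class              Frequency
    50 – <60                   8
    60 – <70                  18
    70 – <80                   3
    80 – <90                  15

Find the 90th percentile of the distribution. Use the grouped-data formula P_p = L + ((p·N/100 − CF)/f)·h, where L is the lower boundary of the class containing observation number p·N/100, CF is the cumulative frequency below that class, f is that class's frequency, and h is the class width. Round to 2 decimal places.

N = 44; target position k = 90/100 · 44 = 39.6.
Cumulative frequencies: 8, 26, 29, 44.
Observation 39.6 falls in the class 80 – <90.
L = 80, CF = 29, f = 15, h = 10.
P90 = 80 + ((39.6 − 29)/15)·10 = 80 + 7.06667 = 87.0667.

87.07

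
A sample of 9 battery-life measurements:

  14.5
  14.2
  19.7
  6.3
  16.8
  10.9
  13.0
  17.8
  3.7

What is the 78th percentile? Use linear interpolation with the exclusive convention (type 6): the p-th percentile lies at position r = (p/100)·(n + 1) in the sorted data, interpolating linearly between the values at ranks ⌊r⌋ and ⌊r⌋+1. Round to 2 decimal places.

Sorted: 3.7, 6.3, 10.9, 13.0, 14.2, 14.5, 16.8, 17.8, 19.7.
n = 9.
r = (78/100)·(9 + 1) = 7.8.
Rank 7 is 16.8 and rank 8 is 17.8.
Interpolate: 16.8 + 0.8·(17.8 − 16.8) = 16.8 + 0.8·1 = 17.6.

17.60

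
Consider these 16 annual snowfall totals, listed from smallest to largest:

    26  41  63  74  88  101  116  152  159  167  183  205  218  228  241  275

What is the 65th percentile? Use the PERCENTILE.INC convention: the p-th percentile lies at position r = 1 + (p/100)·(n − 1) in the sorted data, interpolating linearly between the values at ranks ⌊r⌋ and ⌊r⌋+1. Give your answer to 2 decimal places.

179.00

n = 16.
r = 1 + (65/100)·(16 − 1) = 1 + 9.75 = 10.75.
Rank 10 is 167 and rank 11 is 183.
Interpolate: 167 + 0.75·(183 − 167) = 167 + 0.75·16 = 179.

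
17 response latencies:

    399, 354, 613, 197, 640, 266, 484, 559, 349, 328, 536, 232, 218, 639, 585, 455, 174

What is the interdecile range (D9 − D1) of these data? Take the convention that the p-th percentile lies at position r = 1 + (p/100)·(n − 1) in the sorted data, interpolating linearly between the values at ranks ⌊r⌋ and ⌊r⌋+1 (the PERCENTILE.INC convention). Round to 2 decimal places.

413.80

Sorted: 174, 197, 218, 232, 266, 328, 349, 354, 399, 455, 484, 536, 559, 585, 613, 639, 640.
n = 17.
P10: r = 2.6; ranks 2–3 are 197, 218; interpolating gives 209.6.
P90: r = 15.4; ranks 15–16 are 613, 639; interpolating gives 623.4.
Difference: 623.4 − 209.6 = 413.8.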